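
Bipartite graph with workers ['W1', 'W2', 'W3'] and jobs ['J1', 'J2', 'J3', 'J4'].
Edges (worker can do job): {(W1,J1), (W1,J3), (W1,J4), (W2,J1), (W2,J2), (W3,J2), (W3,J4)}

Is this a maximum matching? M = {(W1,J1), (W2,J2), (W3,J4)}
Yes, size 3 is maximum

Proposed matching has size 3.
Maximum matching size for this graph: 3.

This is a maximum matching.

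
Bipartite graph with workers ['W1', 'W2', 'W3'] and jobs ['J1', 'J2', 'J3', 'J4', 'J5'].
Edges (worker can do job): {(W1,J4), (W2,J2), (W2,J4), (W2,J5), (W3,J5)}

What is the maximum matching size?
Maximum matching size = 3

Maximum matching: {(W1,J4), (W2,J2), (W3,J5)}
Size: 3

This assigns 3 workers to 3 distinct jobs.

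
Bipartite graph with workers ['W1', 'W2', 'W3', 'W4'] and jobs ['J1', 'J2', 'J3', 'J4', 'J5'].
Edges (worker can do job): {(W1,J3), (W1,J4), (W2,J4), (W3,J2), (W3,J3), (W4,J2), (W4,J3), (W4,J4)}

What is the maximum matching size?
Maximum matching size = 3

Maximum matching: {(W1,J4), (W3,J2), (W4,J3)}
Size: 3

This assigns 3 workers to 3 distinct jobs.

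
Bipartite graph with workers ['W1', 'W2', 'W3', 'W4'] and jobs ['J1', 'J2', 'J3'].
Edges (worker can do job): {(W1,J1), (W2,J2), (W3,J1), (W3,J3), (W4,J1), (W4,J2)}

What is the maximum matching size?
Maximum matching size = 3

Maximum matching: {(W2,J2), (W3,J3), (W4,J1)}
Size: 3

This assigns 3 workers to 3 distinct jobs.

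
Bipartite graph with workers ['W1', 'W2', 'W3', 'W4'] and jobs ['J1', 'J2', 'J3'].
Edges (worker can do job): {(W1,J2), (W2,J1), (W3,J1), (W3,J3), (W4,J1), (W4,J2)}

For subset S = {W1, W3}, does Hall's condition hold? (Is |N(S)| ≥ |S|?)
Yes: |N(S)| = 3, |S| = 2

Subset S = {W1, W3}
Neighbors N(S) = {J1, J2, J3}

|N(S)| = 3, |S| = 2
Hall's condition: |N(S)| ≥ |S| is satisfied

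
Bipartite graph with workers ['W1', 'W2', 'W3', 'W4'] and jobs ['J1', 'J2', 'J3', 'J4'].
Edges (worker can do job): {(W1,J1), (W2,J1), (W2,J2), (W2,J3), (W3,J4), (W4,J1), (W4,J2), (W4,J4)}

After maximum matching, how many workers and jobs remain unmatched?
Unmatched: 0 workers, 0 jobs

Maximum matching size: 4
Workers: 4 total, 4 matched, 0 unmatched
Jobs: 4 total, 4 matched, 0 unmatched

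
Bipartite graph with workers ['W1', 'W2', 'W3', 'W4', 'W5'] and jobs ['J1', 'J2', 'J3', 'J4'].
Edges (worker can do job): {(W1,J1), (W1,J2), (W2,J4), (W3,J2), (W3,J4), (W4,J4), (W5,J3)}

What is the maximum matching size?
Maximum matching size = 4

Maximum matching: {(W1,J1), (W3,J2), (W4,J4), (W5,J3)}
Size: 4

This assigns 4 workers to 4 distinct jobs.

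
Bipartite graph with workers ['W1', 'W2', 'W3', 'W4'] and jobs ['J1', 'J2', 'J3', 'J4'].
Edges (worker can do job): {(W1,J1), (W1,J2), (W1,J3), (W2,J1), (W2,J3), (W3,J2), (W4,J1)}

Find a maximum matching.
Matching: {(W1,J3), (W3,J2), (W4,J1)}

Maximum matching (size 3):
  W1 → J3
  W3 → J2
  W4 → J1

Each worker is assigned to at most one job, and each job to at most one worker.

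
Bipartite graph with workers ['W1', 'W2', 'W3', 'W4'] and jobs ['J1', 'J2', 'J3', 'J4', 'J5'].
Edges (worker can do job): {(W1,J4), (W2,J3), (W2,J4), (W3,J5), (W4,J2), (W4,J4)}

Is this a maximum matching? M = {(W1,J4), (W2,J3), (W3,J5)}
No, size 3 is not maximum

Proposed matching has size 3.
Maximum matching size for this graph: 4.

This is NOT maximum - can be improved to size 4.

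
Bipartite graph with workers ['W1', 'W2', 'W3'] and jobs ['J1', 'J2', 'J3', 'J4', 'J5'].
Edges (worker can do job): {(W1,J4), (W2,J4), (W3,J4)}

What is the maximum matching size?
Maximum matching size = 1

Maximum matching: {(W3,J4)}
Size: 1

This assigns 1 workers to 1 distinct jobs.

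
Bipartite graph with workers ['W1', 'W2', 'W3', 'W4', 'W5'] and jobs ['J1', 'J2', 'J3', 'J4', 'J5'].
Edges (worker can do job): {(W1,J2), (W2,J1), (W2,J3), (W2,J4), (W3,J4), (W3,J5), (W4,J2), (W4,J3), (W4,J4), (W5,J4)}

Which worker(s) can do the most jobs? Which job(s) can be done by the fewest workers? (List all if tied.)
Most versatile: W2, W4 (3 jobs); Least covered: J1, J5 (1 workers)

Worker degrees (jobs they can do): W1:1, W2:3, W3:2, W4:3, W5:1
Job degrees (workers who can do it): J1:1, J2:2, J3:2, J4:4, J5:1

Maximum worker degree is 3, achieved by: W2, W4
Minimum job degree is 1, achieved by: J1, J5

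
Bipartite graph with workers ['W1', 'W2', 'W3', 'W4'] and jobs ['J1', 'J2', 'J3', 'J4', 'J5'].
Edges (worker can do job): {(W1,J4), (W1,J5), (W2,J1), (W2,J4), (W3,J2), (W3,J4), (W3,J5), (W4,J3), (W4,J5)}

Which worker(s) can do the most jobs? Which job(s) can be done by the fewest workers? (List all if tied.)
Most versatile: W3 (3 jobs); Least covered: J1, J2, J3 (1 workers)

Worker degrees (jobs they can do): W1:2, W2:2, W3:3, W4:2
Job degrees (workers who can do it): J1:1, J2:1, J3:1, J4:3, J5:3

Maximum worker degree is 3, achieved by: W3
Minimum job degree is 1, achieved by: J1, J2, J3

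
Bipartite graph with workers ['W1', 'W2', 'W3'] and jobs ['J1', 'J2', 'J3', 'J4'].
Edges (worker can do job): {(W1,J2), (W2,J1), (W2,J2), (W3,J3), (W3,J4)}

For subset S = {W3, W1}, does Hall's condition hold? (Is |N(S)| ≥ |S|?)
Yes: |N(S)| = 3, |S| = 2

Subset S = {W3, W1}
Neighbors N(S) = {J2, J3, J4}

|N(S)| = 3, |S| = 2
Hall's condition: |N(S)| ≥ |S| is satisfied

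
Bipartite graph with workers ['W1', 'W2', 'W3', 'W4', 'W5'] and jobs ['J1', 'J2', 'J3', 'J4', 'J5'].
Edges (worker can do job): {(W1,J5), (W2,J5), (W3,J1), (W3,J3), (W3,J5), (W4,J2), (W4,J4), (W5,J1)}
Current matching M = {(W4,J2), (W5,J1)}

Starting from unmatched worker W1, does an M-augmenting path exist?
Yes: W1 → J5

An M-augmenting path alternates non-matching / matching edges, starting and ending at unmatched vertices.
Path: W1 → J5
(J5 is unmatched in M, so the path is augmenting.)
Flipping edges along this path would increase |M| from 2 to 3.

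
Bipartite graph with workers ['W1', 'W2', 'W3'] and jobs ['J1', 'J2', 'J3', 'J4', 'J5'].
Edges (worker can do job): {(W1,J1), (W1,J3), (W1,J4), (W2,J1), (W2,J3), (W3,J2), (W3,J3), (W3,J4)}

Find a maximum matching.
Matching: {(W1,J4), (W2,J3), (W3,J2)}

Maximum matching (size 3):
  W1 → J4
  W2 → J3
  W3 → J2

Each worker is assigned to at most one job, and each job to at most one worker.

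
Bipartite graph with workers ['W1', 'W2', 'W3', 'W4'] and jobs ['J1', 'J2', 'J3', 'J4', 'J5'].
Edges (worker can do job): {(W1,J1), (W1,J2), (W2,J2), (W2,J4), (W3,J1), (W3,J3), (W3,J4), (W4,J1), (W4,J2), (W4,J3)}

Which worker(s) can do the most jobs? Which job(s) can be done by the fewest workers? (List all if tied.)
Most versatile: W3, W4 (3 jobs); Least covered: J5 (0 workers)

Worker degrees (jobs they can do): W1:2, W2:2, W3:3, W4:3
Job degrees (workers who can do it): J1:3, J2:3, J3:2, J4:2, J5:0

Maximum worker degree is 3, achieved by: W3, W4
Minimum job degree is 0, achieved by: J5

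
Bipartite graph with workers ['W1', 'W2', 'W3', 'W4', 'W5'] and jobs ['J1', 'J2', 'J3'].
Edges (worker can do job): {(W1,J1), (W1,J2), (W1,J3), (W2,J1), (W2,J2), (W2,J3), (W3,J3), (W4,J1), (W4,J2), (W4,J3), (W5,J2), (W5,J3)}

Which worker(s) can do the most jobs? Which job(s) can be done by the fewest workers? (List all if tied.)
Most versatile: W1, W2, W4 (3 jobs); Least covered: J1 (3 workers)

Worker degrees (jobs they can do): W1:3, W2:3, W3:1, W4:3, W5:2
Job degrees (workers who can do it): J1:3, J2:4, J3:5

Maximum worker degree is 3, achieved by: W1, W2, W4
Minimum job degree is 3, achieved by: J1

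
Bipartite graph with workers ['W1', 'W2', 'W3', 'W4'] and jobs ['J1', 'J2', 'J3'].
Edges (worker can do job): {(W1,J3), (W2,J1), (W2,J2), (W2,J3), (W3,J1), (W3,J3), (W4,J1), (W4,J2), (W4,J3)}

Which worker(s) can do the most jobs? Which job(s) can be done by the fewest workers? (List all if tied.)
Most versatile: W2, W4 (3 jobs); Least covered: J2 (2 workers)

Worker degrees (jobs they can do): W1:1, W2:3, W3:2, W4:3
Job degrees (workers who can do it): J1:3, J2:2, J3:4

Maximum worker degree is 3, achieved by: W2, W4
Minimum job degree is 2, achieved by: J2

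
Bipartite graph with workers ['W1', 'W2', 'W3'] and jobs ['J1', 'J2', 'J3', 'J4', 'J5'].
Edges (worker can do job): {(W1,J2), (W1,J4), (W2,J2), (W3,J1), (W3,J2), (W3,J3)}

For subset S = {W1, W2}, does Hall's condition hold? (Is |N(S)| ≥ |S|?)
Yes: |N(S)| = 2, |S| = 2

Subset S = {W1, W2}
Neighbors N(S) = {J2, J4}

|N(S)| = 2, |S| = 2
Hall's condition: |N(S)| ≥ |S| is satisfied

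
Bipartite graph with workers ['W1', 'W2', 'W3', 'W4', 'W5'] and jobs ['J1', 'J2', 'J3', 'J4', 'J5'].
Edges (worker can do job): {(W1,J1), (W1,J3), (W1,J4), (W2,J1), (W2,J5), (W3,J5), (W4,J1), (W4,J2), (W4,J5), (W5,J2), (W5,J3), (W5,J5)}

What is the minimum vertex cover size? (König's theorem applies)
Minimum vertex cover size = 5

By König's theorem: in bipartite graphs,
min vertex cover = max matching = 5

Maximum matching has size 5, so minimum vertex cover also has size 5.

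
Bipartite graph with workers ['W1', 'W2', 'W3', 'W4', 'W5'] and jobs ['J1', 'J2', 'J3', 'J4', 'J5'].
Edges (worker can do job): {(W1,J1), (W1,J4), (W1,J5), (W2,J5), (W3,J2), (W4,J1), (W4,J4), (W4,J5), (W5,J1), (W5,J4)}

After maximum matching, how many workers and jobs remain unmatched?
Unmatched: 1 workers, 1 jobs

Maximum matching size: 4
Workers: 5 total, 4 matched, 1 unmatched
Jobs: 5 total, 4 matched, 1 unmatched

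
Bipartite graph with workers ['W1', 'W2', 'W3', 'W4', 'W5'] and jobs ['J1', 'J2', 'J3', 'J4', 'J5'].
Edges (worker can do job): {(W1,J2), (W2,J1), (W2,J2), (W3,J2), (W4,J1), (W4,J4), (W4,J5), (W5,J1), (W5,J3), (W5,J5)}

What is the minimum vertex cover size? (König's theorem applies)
Minimum vertex cover size = 4

By König's theorem: in bipartite graphs,
min vertex cover = max matching = 4

Maximum matching has size 4, so minimum vertex cover also has size 4.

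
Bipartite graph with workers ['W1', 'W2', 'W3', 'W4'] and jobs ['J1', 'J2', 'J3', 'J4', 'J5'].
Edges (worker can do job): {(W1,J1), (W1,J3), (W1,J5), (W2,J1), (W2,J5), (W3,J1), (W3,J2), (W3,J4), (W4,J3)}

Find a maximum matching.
Matching: {(W1,J5), (W2,J1), (W3,J4), (W4,J3)}

Maximum matching (size 4):
  W1 → J5
  W2 → J1
  W3 → J4
  W4 → J3

Each worker is assigned to at most one job, and each job to at most one worker.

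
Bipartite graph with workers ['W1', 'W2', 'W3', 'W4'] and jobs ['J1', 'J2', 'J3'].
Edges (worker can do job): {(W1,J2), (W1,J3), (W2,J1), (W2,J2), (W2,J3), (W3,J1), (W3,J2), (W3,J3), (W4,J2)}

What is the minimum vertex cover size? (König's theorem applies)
Minimum vertex cover size = 3

By König's theorem: in bipartite graphs,
min vertex cover = max matching = 3

Maximum matching has size 3, so minimum vertex cover also has size 3.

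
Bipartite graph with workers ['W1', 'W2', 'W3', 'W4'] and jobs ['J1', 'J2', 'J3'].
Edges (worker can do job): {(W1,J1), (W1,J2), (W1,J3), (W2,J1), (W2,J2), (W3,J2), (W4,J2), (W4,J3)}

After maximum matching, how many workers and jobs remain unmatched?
Unmatched: 1 workers, 0 jobs

Maximum matching size: 3
Workers: 4 total, 3 matched, 1 unmatched
Jobs: 3 total, 3 matched, 0 unmatched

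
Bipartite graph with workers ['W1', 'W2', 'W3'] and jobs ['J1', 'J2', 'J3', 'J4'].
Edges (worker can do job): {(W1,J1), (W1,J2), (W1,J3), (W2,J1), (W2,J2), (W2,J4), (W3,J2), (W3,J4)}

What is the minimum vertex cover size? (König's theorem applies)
Minimum vertex cover size = 3

By König's theorem: in bipartite graphs,
min vertex cover = max matching = 3

Maximum matching has size 3, so minimum vertex cover also has size 3.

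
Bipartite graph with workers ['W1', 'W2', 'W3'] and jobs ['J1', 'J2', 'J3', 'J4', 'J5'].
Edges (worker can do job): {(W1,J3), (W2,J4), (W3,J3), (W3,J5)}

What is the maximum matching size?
Maximum matching size = 3

Maximum matching: {(W1,J3), (W2,J4), (W3,J5)}
Size: 3

This assigns 3 workers to 3 distinct jobs.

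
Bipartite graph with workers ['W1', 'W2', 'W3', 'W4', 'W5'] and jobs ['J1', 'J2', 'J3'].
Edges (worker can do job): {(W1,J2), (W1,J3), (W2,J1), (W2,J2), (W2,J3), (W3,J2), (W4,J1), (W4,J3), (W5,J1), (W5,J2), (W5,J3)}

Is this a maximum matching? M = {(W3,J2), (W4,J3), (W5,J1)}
Yes, size 3 is maximum

Proposed matching has size 3.
Maximum matching size for this graph: 3.

This is a maximum matching.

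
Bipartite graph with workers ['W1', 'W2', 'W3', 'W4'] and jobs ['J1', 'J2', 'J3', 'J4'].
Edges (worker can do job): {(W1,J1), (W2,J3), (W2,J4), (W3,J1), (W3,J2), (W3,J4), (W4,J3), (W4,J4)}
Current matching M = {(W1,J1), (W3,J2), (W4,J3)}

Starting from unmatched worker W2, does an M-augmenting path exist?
Yes: W2 → J3 → W4 → J4

An M-augmenting path alternates non-matching / matching edges, starting and ending at unmatched vertices.
Path: W2 → J3 → W4 → J4
(J4 is unmatched in M, so the path is augmenting.)
Flipping edges along this path would increase |M| from 3 to 4.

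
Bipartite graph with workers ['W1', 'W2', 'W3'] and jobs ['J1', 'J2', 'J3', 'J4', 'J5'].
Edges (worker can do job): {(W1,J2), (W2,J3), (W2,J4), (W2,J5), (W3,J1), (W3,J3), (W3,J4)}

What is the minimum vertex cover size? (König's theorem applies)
Minimum vertex cover size = 3

By König's theorem: in bipartite graphs,
min vertex cover = max matching = 3

Maximum matching has size 3, so minimum vertex cover also has size 3.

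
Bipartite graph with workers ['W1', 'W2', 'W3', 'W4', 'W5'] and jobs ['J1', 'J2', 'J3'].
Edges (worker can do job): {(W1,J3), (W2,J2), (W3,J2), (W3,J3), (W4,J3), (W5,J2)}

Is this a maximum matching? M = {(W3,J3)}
No, size 1 is not maximum

Proposed matching has size 1.
Maximum matching size for this graph: 2.

This is NOT maximum - can be improved to size 2.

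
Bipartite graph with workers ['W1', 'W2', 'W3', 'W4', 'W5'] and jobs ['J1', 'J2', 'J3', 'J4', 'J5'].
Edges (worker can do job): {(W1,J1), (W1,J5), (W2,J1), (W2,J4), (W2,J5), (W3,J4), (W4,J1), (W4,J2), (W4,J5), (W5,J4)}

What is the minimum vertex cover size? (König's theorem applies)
Minimum vertex cover size = 4

By König's theorem: in bipartite graphs,
min vertex cover = max matching = 4

Maximum matching has size 4, so minimum vertex cover also has size 4.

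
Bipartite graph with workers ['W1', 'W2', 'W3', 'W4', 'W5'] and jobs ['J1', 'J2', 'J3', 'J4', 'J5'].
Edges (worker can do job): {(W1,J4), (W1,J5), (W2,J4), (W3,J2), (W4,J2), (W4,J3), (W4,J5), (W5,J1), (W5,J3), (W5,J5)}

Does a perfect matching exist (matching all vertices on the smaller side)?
Yes, perfect matching exists (size 5)

Perfect matching: {(W1,J5), (W2,J4), (W3,J2), (W4,J3), (W5,J1)}
All 5 vertices on the smaller side are matched.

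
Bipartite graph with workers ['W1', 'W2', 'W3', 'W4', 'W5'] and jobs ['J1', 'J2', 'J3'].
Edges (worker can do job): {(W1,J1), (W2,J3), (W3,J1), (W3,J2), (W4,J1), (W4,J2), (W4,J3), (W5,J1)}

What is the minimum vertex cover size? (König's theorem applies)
Minimum vertex cover size = 3

By König's theorem: in bipartite graphs,
min vertex cover = max matching = 3

Maximum matching has size 3, so minimum vertex cover also has size 3.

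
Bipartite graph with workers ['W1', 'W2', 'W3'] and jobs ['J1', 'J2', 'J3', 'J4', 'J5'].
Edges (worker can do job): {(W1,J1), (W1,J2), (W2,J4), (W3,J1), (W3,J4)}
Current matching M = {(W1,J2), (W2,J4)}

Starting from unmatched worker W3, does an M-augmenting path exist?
Yes: W3 → J1

An M-augmenting path alternates non-matching / matching edges, starting and ending at unmatched vertices.
Path: W3 → J1
(J1 is unmatched in M, so the path is augmenting.)
Flipping edges along this path would increase |M| from 2 to 3.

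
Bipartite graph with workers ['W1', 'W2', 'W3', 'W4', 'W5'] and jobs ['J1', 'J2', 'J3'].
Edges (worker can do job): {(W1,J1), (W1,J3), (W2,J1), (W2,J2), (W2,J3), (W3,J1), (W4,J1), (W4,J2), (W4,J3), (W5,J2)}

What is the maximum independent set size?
Maximum independent set = 5

By König's theorem:
- Min vertex cover = Max matching = 3
- Max independent set = Total vertices - Min vertex cover
- Max independent set = 8 - 3 = 5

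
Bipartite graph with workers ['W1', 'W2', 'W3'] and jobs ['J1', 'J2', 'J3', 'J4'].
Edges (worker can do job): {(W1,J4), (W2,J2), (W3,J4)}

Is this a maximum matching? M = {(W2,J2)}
No, size 1 is not maximum

Proposed matching has size 1.
Maximum matching size for this graph: 2.

This is NOT maximum - can be improved to size 2.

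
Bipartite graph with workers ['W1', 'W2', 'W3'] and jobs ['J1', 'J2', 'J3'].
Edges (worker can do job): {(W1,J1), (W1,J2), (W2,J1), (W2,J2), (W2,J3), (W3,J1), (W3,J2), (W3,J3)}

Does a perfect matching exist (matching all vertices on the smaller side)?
Yes, perfect matching exists (size 3)

Perfect matching: {(W1,J2), (W2,J1), (W3,J3)}
All 3 vertices on the smaller side are matched.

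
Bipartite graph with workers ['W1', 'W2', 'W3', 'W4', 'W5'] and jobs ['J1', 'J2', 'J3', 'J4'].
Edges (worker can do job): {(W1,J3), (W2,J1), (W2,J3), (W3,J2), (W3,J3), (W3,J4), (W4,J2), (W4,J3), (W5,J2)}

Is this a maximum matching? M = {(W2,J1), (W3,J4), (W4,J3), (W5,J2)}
Yes, size 4 is maximum

Proposed matching has size 4.
Maximum matching size for this graph: 4.

This is a maximum matching.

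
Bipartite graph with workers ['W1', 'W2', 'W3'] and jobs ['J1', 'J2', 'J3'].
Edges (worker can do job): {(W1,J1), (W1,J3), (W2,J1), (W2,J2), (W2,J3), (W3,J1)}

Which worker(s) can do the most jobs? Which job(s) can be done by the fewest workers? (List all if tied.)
Most versatile: W2 (3 jobs); Least covered: J2 (1 workers)

Worker degrees (jobs they can do): W1:2, W2:3, W3:1
Job degrees (workers who can do it): J1:3, J2:1, J3:2

Maximum worker degree is 3, achieved by: W2
Minimum job degree is 1, achieved by: J2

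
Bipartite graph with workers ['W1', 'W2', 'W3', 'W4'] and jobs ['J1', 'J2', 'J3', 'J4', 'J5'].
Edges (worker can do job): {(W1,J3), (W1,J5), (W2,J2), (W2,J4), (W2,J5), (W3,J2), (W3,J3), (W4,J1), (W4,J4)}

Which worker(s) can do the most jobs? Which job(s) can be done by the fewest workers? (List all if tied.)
Most versatile: W2 (3 jobs); Least covered: J1 (1 workers)

Worker degrees (jobs they can do): W1:2, W2:3, W3:2, W4:2
Job degrees (workers who can do it): J1:1, J2:2, J3:2, J4:2, J5:2

Maximum worker degree is 3, achieved by: W2
Minimum job degree is 1, achieved by: J1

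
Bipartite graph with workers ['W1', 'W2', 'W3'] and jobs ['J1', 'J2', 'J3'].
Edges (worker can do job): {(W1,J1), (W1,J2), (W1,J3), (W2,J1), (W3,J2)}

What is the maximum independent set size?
Maximum independent set = 3

By König's theorem:
- Min vertex cover = Max matching = 3
- Max independent set = Total vertices - Min vertex cover
- Max independent set = 6 - 3 = 3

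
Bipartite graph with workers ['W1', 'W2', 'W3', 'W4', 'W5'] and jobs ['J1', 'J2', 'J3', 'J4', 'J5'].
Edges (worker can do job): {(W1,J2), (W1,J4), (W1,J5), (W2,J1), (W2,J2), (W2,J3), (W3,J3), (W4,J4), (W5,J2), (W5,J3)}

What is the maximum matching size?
Maximum matching size = 5

Maximum matching: {(W1,J5), (W2,J1), (W3,J3), (W4,J4), (W5,J2)}
Size: 5

This assigns 5 workers to 5 distinct jobs.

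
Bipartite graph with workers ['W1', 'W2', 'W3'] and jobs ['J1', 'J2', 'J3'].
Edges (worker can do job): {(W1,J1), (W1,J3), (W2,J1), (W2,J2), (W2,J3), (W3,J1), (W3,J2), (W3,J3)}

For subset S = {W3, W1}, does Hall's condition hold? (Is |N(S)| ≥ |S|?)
Yes: |N(S)| = 3, |S| = 2

Subset S = {W3, W1}
Neighbors N(S) = {J1, J2, J3}

|N(S)| = 3, |S| = 2
Hall's condition: |N(S)| ≥ |S| is satisfied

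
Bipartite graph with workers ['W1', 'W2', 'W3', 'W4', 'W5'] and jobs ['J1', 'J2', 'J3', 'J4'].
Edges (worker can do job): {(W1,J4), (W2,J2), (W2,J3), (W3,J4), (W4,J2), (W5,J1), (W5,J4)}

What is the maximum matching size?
Maximum matching size = 4

Maximum matching: {(W2,J3), (W3,J4), (W4,J2), (W5,J1)}
Size: 4

This assigns 4 workers to 4 distinct jobs.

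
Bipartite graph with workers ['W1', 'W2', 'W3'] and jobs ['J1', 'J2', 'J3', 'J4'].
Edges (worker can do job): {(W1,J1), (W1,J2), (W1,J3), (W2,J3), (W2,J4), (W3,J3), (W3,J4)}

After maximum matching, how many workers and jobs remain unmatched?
Unmatched: 0 workers, 1 jobs

Maximum matching size: 3
Workers: 3 total, 3 matched, 0 unmatched
Jobs: 4 total, 3 matched, 1 unmatched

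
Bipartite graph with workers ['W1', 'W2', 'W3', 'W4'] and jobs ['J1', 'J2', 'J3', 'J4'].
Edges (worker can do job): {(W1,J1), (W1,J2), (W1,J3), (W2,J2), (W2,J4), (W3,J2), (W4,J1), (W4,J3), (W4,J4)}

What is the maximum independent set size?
Maximum independent set = 4

By König's theorem:
- Min vertex cover = Max matching = 4
- Max independent set = Total vertices - Min vertex cover
- Max independent set = 8 - 4 = 4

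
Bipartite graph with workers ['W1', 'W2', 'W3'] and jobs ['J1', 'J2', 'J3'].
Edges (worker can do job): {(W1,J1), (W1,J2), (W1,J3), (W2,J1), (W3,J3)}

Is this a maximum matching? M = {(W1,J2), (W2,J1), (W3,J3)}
Yes, size 3 is maximum

Proposed matching has size 3.
Maximum matching size for this graph: 3.

This is a maximum matching.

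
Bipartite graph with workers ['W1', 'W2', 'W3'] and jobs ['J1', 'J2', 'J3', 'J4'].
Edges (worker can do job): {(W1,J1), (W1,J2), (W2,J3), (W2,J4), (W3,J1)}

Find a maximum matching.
Matching: {(W1,J2), (W2,J3), (W3,J1)}

Maximum matching (size 3):
  W1 → J2
  W2 → J3
  W3 → J1

Each worker is assigned to at most one job, and each job to at most one worker.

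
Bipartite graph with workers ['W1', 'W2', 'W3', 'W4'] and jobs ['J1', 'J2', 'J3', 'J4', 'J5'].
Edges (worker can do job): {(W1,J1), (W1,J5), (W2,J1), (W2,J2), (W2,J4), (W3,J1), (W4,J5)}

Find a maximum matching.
Matching: {(W2,J2), (W3,J1), (W4,J5)}

Maximum matching (size 3):
  W2 → J2
  W3 → J1
  W4 → J5

Each worker is assigned to at most one job, and each job to at most one worker.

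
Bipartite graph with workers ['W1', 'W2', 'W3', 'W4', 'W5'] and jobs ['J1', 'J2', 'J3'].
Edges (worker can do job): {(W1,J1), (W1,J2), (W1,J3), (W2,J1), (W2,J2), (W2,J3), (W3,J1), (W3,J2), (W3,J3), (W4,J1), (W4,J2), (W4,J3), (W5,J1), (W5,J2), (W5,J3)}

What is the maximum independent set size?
Maximum independent set = 5

By König's theorem:
- Min vertex cover = Max matching = 3
- Max independent set = Total vertices - Min vertex cover
- Max independent set = 8 - 3 = 5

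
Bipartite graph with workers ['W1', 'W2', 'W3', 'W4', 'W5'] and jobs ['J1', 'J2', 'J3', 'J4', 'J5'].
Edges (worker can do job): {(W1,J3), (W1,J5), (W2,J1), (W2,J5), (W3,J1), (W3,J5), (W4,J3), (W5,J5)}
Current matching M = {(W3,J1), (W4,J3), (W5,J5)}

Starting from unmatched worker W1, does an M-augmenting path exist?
No augmenting path from W1

Alternating search from W1 reaches jobs: {J3, J5}.
Every reachable job is already matched in M, and following those matched edges back to workers exposes no further unvisited jobs.
No M-augmenting path from W1 exists.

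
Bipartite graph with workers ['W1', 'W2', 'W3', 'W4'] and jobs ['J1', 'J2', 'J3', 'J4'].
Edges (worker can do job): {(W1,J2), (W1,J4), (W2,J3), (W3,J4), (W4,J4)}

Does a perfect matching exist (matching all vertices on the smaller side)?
No, maximum matching has size 3 < 4

Maximum matching has size 3, need 4 for perfect matching.
Unmatched workers: ['W3']
Unmatched jobs: ['J1']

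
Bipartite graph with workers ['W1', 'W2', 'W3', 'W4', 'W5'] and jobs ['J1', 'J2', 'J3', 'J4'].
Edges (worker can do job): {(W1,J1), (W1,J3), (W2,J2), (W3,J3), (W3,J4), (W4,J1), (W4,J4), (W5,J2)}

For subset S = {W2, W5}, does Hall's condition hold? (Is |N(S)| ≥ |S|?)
No: |N(S)| = 1, |S| = 2

Subset S = {W2, W5}
Neighbors N(S) = {J2}

|N(S)| = 1, |S| = 2
Hall's condition: |N(S)| ≥ |S| is NOT satisfied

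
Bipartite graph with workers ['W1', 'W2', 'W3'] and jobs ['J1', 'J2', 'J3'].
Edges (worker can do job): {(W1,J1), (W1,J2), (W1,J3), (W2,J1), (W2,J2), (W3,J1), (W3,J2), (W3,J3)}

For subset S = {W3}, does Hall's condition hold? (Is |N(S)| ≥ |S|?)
Yes: |N(S)| = 3, |S| = 1

Subset S = {W3}
Neighbors N(S) = {J1, J2, J3}

|N(S)| = 3, |S| = 1
Hall's condition: |N(S)| ≥ |S| is satisfied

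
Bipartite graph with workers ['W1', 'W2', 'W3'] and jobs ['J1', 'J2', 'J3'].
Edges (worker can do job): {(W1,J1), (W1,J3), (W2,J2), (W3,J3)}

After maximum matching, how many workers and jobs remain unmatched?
Unmatched: 0 workers, 0 jobs

Maximum matching size: 3
Workers: 3 total, 3 matched, 0 unmatched
Jobs: 3 total, 3 matched, 0 unmatched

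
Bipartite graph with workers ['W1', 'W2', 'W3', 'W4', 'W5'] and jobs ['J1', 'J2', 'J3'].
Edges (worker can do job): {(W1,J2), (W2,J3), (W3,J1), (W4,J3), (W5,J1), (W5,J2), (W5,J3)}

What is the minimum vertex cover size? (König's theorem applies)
Minimum vertex cover size = 3

By König's theorem: in bipartite graphs,
min vertex cover = max matching = 3

Maximum matching has size 3, so minimum vertex cover also has size 3.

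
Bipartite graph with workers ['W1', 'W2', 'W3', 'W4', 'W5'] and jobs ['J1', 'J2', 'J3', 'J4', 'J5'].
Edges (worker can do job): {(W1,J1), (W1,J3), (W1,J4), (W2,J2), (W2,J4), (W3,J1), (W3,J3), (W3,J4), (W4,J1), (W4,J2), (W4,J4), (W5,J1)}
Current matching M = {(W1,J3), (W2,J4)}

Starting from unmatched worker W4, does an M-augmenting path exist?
Yes: W4 → J1

An M-augmenting path alternates non-matching / matching edges, starting and ending at unmatched vertices.
Path: W4 → J1
(J1 is unmatched in M, so the path is augmenting.)
Flipping edges along this path would increase |M| from 2 to 3.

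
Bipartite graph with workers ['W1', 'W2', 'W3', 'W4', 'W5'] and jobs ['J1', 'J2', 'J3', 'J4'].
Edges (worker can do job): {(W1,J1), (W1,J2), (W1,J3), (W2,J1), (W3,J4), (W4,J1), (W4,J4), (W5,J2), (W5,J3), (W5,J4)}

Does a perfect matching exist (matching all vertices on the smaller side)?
Yes, perfect matching exists (size 4)

Perfect matching: {(W1,J2), (W3,J4), (W4,J1), (W5,J3)}
All 4 vertices on the smaller side are matched.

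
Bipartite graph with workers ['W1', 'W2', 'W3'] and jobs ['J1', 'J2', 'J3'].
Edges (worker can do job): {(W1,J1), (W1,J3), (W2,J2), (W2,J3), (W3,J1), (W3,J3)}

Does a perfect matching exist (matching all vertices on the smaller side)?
Yes, perfect matching exists (size 3)

Perfect matching: {(W1,J1), (W2,J2), (W3,J3)}
All 3 vertices on the smaller side are matched.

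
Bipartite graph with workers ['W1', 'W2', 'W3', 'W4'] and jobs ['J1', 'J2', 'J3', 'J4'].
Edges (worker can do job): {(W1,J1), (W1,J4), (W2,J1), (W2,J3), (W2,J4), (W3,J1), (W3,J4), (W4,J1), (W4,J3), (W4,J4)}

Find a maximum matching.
Matching: {(W2,J3), (W3,J4), (W4,J1)}

Maximum matching (size 3):
  W2 → J3
  W3 → J4
  W4 → J1

Each worker is assigned to at most one job, and each job to at most one worker.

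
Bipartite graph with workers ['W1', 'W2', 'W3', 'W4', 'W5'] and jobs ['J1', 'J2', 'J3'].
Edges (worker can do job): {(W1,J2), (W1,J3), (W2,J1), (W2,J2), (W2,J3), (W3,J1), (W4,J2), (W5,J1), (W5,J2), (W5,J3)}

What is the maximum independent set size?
Maximum independent set = 5

By König's theorem:
- Min vertex cover = Max matching = 3
- Max independent set = Total vertices - Min vertex cover
- Max independent set = 8 - 3 = 5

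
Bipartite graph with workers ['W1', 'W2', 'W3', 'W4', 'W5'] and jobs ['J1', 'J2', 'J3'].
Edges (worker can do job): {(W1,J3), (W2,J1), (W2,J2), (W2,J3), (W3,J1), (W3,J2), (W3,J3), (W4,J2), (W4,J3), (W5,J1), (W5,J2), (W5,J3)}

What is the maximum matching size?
Maximum matching size = 3

Maximum matching: {(W3,J1), (W4,J2), (W5,J3)}
Size: 3

This assigns 3 workers to 3 distinct jobs.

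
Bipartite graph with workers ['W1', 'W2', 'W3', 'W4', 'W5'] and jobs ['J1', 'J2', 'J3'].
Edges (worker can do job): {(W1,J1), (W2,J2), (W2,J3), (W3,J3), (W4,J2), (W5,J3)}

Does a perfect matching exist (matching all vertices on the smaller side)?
Yes, perfect matching exists (size 3)

Perfect matching: {(W1,J1), (W3,J3), (W4,J2)}
All 3 vertices on the smaller side are matched.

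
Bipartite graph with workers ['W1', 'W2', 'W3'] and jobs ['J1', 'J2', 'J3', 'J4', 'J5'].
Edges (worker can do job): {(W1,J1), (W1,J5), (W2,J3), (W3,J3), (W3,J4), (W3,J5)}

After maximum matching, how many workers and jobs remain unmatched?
Unmatched: 0 workers, 2 jobs

Maximum matching size: 3
Workers: 3 total, 3 matched, 0 unmatched
Jobs: 5 total, 3 matched, 2 unmatched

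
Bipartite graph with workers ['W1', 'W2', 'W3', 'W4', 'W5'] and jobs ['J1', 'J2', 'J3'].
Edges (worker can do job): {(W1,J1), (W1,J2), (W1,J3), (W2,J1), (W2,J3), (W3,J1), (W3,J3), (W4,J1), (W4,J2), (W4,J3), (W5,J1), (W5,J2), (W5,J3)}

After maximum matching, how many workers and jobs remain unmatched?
Unmatched: 2 workers, 0 jobs

Maximum matching size: 3
Workers: 5 total, 3 matched, 2 unmatched
Jobs: 3 total, 3 matched, 0 unmatched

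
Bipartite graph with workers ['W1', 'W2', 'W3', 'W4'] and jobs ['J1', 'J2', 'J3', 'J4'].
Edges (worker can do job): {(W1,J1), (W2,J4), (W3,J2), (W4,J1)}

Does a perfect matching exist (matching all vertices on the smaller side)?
No, maximum matching has size 3 < 4

Maximum matching has size 3, need 4 for perfect matching.
Unmatched workers: ['W1']
Unmatched jobs: ['J3']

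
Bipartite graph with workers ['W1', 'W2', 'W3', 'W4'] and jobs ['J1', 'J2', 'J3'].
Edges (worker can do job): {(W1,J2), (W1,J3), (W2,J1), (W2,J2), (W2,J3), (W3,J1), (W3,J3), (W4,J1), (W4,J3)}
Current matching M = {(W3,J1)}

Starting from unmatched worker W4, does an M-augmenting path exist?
Yes: W4 → J3

An M-augmenting path alternates non-matching / matching edges, starting and ending at unmatched vertices.
Path: W4 → J3
(J3 is unmatched in M, so the path is augmenting.)
Flipping edges along this path would increase |M| from 1 to 2.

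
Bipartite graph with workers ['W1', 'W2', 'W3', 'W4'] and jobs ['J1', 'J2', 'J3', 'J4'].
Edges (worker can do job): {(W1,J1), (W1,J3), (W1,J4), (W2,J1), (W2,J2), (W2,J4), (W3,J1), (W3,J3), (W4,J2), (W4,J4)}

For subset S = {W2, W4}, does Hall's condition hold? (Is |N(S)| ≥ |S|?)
Yes: |N(S)| = 3, |S| = 2

Subset S = {W2, W4}
Neighbors N(S) = {J1, J2, J4}

|N(S)| = 3, |S| = 2
Hall's condition: |N(S)| ≥ |S| is satisfied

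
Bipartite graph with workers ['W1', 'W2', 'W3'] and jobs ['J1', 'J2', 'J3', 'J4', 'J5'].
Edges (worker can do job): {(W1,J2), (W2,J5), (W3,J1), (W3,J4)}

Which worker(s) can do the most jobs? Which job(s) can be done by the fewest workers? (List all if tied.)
Most versatile: W3 (2 jobs); Least covered: J3 (0 workers)

Worker degrees (jobs they can do): W1:1, W2:1, W3:2
Job degrees (workers who can do it): J1:1, J2:1, J3:0, J4:1, J5:1

Maximum worker degree is 2, achieved by: W3
Minimum job degree is 0, achieved by: J3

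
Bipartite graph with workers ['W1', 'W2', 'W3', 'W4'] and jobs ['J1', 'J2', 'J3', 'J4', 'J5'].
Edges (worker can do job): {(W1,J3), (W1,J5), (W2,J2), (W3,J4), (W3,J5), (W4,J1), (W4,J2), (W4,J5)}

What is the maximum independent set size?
Maximum independent set = 5

By König's theorem:
- Min vertex cover = Max matching = 4
- Max independent set = Total vertices - Min vertex cover
- Max independent set = 9 - 4 = 5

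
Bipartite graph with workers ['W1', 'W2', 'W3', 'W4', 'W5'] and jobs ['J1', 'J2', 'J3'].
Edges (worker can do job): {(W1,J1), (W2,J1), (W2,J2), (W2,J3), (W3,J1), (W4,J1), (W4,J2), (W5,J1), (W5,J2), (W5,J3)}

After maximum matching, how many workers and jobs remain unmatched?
Unmatched: 2 workers, 0 jobs

Maximum matching size: 3
Workers: 5 total, 3 matched, 2 unmatched
Jobs: 3 total, 3 matched, 0 unmatched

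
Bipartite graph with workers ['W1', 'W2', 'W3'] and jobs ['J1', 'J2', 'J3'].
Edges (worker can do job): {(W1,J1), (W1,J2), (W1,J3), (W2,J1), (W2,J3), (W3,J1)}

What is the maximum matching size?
Maximum matching size = 3

Maximum matching: {(W1,J2), (W2,J3), (W3,J1)}
Size: 3

This assigns 3 workers to 3 distinct jobs.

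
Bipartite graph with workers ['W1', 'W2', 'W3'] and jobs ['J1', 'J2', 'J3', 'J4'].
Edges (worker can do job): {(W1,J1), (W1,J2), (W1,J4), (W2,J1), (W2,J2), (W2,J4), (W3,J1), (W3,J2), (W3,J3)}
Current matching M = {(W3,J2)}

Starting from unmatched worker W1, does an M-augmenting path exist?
Yes: W1 → J1

An M-augmenting path alternates non-matching / matching edges, starting and ending at unmatched vertices.
Path: W1 → J1
(J1 is unmatched in M, so the path is augmenting.)
Flipping edges along this path would increase |M| from 1 to 2.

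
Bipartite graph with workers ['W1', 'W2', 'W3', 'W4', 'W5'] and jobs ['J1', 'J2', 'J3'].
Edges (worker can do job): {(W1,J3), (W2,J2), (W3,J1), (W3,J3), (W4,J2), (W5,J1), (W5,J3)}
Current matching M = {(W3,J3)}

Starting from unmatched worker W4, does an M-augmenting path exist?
Yes: W4 → J2

An M-augmenting path alternates non-matching / matching edges, starting and ending at unmatched vertices.
Path: W4 → J2
(J2 is unmatched in M, so the path is augmenting.)
Flipping edges along this path would increase |M| from 1 to 2.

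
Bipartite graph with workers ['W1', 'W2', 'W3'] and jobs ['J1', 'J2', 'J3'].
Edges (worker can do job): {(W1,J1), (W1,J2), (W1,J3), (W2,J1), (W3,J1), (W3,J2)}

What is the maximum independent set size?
Maximum independent set = 3

By König's theorem:
- Min vertex cover = Max matching = 3
- Max independent set = Total vertices - Min vertex cover
- Max independent set = 6 - 3 = 3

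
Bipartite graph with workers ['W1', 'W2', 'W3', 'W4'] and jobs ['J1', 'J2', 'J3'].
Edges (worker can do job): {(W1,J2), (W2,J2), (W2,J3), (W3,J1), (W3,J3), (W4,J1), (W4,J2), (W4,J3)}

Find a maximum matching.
Matching: {(W1,J2), (W3,J1), (W4,J3)}

Maximum matching (size 3):
  W1 → J2
  W3 → J1
  W4 → J3

Each worker is assigned to at most one job, and each job to at most one worker.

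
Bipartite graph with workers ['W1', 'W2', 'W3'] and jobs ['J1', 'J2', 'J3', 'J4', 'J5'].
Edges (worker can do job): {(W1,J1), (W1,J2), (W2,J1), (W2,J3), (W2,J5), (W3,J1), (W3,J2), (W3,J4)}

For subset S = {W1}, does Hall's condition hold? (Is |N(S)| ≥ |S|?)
Yes: |N(S)| = 2, |S| = 1

Subset S = {W1}
Neighbors N(S) = {J1, J2}

|N(S)| = 2, |S| = 1
Hall's condition: |N(S)| ≥ |S| is satisfied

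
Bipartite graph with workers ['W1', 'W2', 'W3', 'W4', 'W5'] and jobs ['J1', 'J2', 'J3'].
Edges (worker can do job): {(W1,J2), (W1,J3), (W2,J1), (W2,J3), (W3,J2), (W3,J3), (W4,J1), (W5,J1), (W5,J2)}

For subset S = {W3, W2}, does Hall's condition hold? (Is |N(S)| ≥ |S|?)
Yes: |N(S)| = 3, |S| = 2

Subset S = {W3, W2}
Neighbors N(S) = {J1, J2, J3}

|N(S)| = 3, |S| = 2
Hall's condition: |N(S)| ≥ |S| is satisfied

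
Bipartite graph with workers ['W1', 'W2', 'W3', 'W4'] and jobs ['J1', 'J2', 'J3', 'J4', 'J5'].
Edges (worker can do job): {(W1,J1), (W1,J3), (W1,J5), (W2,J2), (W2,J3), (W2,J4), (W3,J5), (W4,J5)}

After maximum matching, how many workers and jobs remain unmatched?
Unmatched: 1 workers, 2 jobs

Maximum matching size: 3
Workers: 4 total, 3 matched, 1 unmatched
Jobs: 5 total, 3 matched, 2 unmatched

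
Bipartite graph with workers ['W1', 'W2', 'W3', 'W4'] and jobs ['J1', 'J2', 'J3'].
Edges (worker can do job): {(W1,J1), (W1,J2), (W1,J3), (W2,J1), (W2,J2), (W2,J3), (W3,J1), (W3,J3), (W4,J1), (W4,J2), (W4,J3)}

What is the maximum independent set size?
Maximum independent set = 4

By König's theorem:
- Min vertex cover = Max matching = 3
- Max independent set = Total vertices - Min vertex cover
- Max independent set = 7 - 3 = 4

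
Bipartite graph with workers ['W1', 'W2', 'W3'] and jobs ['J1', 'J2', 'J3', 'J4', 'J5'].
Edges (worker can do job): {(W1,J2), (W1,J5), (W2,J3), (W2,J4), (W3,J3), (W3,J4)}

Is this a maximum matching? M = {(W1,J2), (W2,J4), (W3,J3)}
Yes, size 3 is maximum

Proposed matching has size 3.
Maximum matching size for this graph: 3.

This is a maximum matching.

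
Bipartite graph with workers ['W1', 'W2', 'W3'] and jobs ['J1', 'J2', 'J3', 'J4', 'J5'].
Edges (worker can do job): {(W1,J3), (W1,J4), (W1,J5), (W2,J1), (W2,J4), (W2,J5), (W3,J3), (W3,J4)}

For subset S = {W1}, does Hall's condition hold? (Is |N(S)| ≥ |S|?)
Yes: |N(S)| = 3, |S| = 1

Subset S = {W1}
Neighbors N(S) = {J3, J4, J5}

|N(S)| = 3, |S| = 1
Hall's condition: |N(S)| ≥ |S| is satisfied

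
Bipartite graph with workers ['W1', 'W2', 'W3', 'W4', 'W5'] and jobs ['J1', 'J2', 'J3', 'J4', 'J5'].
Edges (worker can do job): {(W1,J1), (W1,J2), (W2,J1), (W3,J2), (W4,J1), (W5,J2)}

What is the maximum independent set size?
Maximum independent set = 8

By König's theorem:
- Min vertex cover = Max matching = 2
- Max independent set = Total vertices - Min vertex cover
- Max independent set = 10 - 2 = 8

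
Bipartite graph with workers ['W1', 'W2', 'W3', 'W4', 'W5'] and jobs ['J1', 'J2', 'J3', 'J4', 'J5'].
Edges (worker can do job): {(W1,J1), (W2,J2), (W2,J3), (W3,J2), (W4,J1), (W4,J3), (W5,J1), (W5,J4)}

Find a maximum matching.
Matching: {(W1,J1), (W3,J2), (W4,J3), (W5,J4)}

Maximum matching (size 4):
  W1 → J1
  W3 → J2
  W4 → J3
  W5 → J4

Each worker is assigned to at most one job, and each job to at most one worker.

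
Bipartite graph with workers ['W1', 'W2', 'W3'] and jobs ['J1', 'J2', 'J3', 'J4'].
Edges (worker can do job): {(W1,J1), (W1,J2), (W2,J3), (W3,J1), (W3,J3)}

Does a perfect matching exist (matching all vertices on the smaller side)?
Yes, perfect matching exists (size 3)

Perfect matching: {(W1,J2), (W2,J3), (W3,J1)}
All 3 vertices on the smaller side are matched.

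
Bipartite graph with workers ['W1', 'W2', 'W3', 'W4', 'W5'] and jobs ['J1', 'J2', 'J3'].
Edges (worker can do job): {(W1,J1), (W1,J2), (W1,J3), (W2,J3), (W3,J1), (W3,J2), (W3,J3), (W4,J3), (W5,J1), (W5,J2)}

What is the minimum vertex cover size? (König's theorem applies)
Minimum vertex cover size = 3

By König's theorem: in bipartite graphs,
min vertex cover = max matching = 3

Maximum matching has size 3, so minimum vertex cover also has size 3.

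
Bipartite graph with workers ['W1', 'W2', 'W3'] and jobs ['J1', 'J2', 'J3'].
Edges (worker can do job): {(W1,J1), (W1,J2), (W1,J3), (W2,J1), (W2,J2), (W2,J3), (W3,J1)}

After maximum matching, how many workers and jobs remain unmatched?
Unmatched: 0 workers, 0 jobs

Maximum matching size: 3
Workers: 3 total, 3 matched, 0 unmatched
Jobs: 3 total, 3 matched, 0 unmatched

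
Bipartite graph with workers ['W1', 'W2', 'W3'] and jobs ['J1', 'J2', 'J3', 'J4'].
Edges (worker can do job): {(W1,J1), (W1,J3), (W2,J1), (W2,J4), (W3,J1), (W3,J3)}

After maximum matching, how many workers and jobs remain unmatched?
Unmatched: 0 workers, 1 jobs

Maximum matching size: 3
Workers: 3 total, 3 matched, 0 unmatched
Jobs: 4 total, 3 matched, 1 unmatched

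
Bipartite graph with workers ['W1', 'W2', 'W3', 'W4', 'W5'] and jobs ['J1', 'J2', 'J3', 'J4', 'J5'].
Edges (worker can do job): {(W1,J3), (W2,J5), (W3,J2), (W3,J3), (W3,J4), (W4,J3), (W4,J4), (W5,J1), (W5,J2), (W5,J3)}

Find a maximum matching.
Matching: {(W1,J3), (W2,J5), (W3,J2), (W4,J4), (W5,J1)}

Maximum matching (size 5):
  W1 → J3
  W2 → J5
  W3 → J2
  W4 → J4
  W5 → J1

Each worker is assigned to at most one job, and each job to at most one worker.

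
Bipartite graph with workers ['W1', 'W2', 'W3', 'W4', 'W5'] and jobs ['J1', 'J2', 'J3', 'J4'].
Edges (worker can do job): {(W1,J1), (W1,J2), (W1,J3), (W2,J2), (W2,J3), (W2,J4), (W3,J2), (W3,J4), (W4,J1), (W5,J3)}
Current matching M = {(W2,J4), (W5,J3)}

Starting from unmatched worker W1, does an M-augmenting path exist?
Yes: W1 → J2

An M-augmenting path alternates non-matching / matching edges, starting and ending at unmatched vertices.
Path: W1 → J2
(J2 is unmatched in M, so the path is augmenting.)
Flipping edges along this path would increase |M| from 2 to 3.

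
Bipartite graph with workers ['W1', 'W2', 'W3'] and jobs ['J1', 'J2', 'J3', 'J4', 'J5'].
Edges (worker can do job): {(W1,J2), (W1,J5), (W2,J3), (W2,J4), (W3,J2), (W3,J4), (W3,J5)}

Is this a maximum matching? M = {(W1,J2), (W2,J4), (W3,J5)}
Yes, size 3 is maximum

Proposed matching has size 3.
Maximum matching size for this graph: 3.

This is a maximum matching.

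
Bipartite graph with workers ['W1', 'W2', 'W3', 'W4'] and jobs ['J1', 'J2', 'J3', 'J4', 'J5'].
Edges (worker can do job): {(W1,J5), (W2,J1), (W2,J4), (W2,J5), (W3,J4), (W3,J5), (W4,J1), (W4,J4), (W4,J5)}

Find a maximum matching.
Matching: {(W2,J1), (W3,J4), (W4,J5)}

Maximum matching (size 3):
  W2 → J1
  W3 → J4
  W4 → J5

Each worker is assigned to at most one job, and each job to at most one worker.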